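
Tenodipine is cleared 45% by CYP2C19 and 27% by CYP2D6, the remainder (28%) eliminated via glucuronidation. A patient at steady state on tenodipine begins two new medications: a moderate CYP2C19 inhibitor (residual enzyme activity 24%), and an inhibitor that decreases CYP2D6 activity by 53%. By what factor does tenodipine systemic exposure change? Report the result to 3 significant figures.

The CYP2C19 pathway (45% of clearance) is reduced to 0.24× activity: 0.45 × 0.24 = 0.108.
The CYP2D6 pathway (27% of clearance) falls to 0.47× activity: 0.27 × 0.47 = 0.1269.
Non-CYP routes (28%) are unchanged.
New clearance relative to baseline: 0.108 + 0.1269 + 0.28 = 0.5149.
Because systemic exposure varies inversely with clearance, the combined effect is 1 / 0.5149 = 1.94.

1.94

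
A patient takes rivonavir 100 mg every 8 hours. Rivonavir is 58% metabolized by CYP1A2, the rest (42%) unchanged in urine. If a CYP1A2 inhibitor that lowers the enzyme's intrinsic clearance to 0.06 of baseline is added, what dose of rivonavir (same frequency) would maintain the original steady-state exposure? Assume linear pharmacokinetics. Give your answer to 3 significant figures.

The CYP1A2 pathway (58% of clearance) is reduced to 0.06× activity: 0.58 × 0.06 = 0.0348.
Non-CYP routes (42%) are unchanged.
CL_new/CL_old = 0.0348 + 0.42 = 0.4548.
Css,avg = (dose rate)/CL, so holding Css fixed requires dose ∝ CL: 100 × 0.4548 = 45.5 mg.

45.5 mg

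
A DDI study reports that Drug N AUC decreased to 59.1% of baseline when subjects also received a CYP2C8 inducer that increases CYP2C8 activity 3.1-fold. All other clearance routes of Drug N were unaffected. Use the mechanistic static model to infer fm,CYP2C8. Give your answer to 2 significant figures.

Write x for the fraction cleared via CYP2C8. The observed AUC change means clearance rose to 1/0.591 = 1.692 of baseline.
Only the CYP2C8 route changed, so 1.692 = x·3.1 + (1 − x), giving x = 0.33.

0.33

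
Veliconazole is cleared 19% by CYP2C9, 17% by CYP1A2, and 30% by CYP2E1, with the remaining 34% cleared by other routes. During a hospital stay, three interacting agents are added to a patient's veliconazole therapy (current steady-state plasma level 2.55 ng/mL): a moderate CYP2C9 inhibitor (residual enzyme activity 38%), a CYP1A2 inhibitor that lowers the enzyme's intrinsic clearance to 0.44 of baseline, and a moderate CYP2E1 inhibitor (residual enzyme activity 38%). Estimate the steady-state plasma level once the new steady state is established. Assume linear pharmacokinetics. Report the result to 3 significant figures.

4.24 ng/mL

The CYP2C9 pathway (19% of clearance) falls to 0.38× activity: 0.19 × 0.38 = 0.0722.
The CYP1A2 pathway (17% of clearance) drops to 0.44× activity: 0.17 × 0.44 = 0.0748.
The CYP2E1 pathway (30% of clearance) falls to 0.38× activity: 0.3 × 0.38 = 0.114.
The remaining 34% of clearance is unaffected.
CL_new/CL_old = 0.0722 + 0.0748 + 0.114 + 0.34 = 0.601.
Dividing the baseline by the relative clearance: 2.55 / 0.601 = 4.24 ng/mL.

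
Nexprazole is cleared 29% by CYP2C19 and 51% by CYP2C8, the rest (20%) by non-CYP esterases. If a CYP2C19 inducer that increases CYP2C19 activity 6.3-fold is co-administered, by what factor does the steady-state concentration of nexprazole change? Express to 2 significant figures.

0.39

The CYP2C19 pathway (29% of clearance) rises to 6.3× activity: 0.29 × 6.3 = 1.827.
CYP2C8 (51%) and the residual 20% are unaffected.
New clearance relative to baseline: 1.827 + 0.51 + 0.2 = 2.537.
Steady-state concentration ratio = CL_old/CL_new = 1 / 2.537 = 0.39.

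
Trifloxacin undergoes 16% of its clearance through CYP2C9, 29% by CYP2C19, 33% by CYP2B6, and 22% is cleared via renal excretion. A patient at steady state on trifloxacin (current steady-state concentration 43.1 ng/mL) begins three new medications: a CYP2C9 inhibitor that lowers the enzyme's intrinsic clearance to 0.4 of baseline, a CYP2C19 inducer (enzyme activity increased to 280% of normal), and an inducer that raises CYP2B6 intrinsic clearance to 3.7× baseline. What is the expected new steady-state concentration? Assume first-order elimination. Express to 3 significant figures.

The CYP2C9 pathway (16% of clearance) is reduced to 0.4× activity: 0.16 × 0.4 = 0.064.
The CYP2C19 pathway (29% of clearance) rises to 2.8× activity: 0.29 × 2.8 = 0.812.
The CYP2B6 pathway (33% of clearance) increases to 3.7× activity: 0.33 × 3.7 = 1.221.
Non-CYP routes (22%) are unchanged.
Relative clearance = 0.064 + 0.812 + 1.221 + 0.22 = 2.317.
Dividing the baseline by the relative clearance: 43.1 / 2.317 = 18.6 ng/mL.

18.6 ng/mL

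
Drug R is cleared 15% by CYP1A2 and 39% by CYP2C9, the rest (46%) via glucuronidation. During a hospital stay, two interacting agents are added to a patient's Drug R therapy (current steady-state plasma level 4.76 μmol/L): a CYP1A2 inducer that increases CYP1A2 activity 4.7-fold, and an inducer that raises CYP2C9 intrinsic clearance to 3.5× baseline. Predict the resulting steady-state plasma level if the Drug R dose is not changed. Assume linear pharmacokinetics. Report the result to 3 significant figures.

The CYP1A2 pathway (15% of clearance) increases to 4.7× activity: 0.15 × 4.7 = 0.705.
The CYP2C9 pathway (39% of clearance) rises to 3.5× activity: 0.39 × 3.5 = 1.365.
The remaining 46% of clearance is unaffected.
CL_new/CL_old = 0.705 + 1.365 + 0.46 = 2.53.
New steady-state plasma level = 4.76 / 2.53 = 1.88 μmol/L (concentration scales inversely with clearance).

1.88 μmol/L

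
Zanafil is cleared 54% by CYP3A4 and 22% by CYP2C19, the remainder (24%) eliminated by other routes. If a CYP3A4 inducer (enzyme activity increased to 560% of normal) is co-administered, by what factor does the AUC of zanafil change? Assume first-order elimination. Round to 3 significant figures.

0.287

The CYP3A4 pathway (54% of clearance) increases to 5.6× activity: 0.54 × 5.6 = 3.024.
CYP2C19 (22%) and the residual 24% are unaffected.
CL_new/CL_old = 3.024 + 0.22 + 0.24 = 3.484.
AUC is inversely proportional to clearance, so the fold-change is 1 / 3.484 = 0.287.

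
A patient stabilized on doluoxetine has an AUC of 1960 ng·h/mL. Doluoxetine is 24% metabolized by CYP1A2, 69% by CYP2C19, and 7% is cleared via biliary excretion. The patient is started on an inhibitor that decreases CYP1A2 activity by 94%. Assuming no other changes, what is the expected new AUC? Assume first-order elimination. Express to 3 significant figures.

The CYP1A2 pathway (24% of clearance) is reduced to 0.06× activity: 0.24 × 0.06 = 0.0144.
CYP2C19 (69%) and the residual 7% are unaffected.
Relative clearance = 0.0144 + 0.69 + 0.07 = 0.7744.
New AUC = baseline ÷ relative clearance = 1960 / 0.7744 = 2.53 × 10³ ng·h/mL.

2.53 × 10³ ng·h/mL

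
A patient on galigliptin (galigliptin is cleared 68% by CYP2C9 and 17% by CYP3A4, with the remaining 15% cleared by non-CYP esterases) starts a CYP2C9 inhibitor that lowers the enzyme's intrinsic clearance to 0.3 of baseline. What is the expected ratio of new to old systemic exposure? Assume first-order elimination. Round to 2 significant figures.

1.9

The CYP2C9 pathway (68% of clearance) drops to 0.3× activity: 0.68 × 0.3 = 0.204.
CYP3A4 (17%) and the residual 15% are unaffected.
CL_new/CL_old = 0.204 + 0.17 + 0.15 = 0.524.
Systemic exposure ratio = CL_old/CL_new = 1 / 0.524 = 1.9.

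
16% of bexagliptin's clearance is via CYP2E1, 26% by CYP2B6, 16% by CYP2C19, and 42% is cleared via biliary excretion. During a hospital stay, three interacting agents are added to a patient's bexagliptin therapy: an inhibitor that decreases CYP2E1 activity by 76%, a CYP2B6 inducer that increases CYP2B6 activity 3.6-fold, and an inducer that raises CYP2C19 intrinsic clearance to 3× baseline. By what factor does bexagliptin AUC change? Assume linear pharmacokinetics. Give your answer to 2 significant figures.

0.53

The CYP2E1 pathway (16% of clearance) drops to 0.24× activity: 0.16 × 0.24 = 0.0384.
The CYP2B6 pathway (26% of clearance) increases to 3.6× activity: 0.26 × 3.6 = 0.936.
The CYP2C19 pathway (16% of clearance) increases to 3× activity: 0.16 × 3 = 0.48.
Non-CYP routes (42%) are unchanged.
Relative clearance = 0.0384 + 0.936 + 0.48 + 0.42 = 1.8744.
AUC ∝ 1/CL: fold-change = 1 / 1.8744 = 0.53.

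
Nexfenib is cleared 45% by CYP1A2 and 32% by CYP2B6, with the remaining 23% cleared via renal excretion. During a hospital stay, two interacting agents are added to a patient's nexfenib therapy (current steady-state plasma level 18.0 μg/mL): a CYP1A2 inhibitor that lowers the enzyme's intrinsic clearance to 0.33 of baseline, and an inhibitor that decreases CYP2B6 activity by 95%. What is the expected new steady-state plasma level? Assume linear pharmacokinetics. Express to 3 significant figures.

The CYP1A2 pathway (45% of clearance) is reduced to 0.33× activity: 0.45 × 0.33 = 0.1485.
The CYP2B6 pathway (32% of clearance) falls to 0.05× activity: 0.32 × 0.05 = 0.016.
The remaining 23% of clearance is unaffected.
Relative clearance = 0.1485 + 0.016 + 0.23 = 0.3945.
Dividing the baseline by the relative clearance: 18.0 / 0.3945 = 45.6 μg/mL.

45.6 μg/mL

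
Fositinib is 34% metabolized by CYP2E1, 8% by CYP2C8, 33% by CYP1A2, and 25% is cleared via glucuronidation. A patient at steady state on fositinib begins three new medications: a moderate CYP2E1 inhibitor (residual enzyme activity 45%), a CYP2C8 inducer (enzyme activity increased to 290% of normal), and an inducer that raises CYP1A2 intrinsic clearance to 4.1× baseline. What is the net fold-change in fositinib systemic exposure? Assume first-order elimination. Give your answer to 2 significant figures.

0.50

CYP2E1: 0.34 × 0.45 = 0.153
CYP2C8: 0.08 × 2.9 = 0.232
CYP1A2: 0.33 × 4.1 = 1.353
Other: 0.25 (unchanged)
Relative clearance = 0.153 + 0.232 + 1.353 + 0.25 = 1.988.
Systemic exposure ∝ 1/CL: fold-change = 1 / 1.988 = 0.50.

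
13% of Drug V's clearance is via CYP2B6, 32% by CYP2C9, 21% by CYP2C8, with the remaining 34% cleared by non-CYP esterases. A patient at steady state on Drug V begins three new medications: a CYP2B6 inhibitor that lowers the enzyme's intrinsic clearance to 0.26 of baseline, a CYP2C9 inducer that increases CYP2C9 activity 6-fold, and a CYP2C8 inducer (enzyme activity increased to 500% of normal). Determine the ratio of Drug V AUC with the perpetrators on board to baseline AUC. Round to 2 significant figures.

CYP2B6: 0.13 × 0.26 = 0.0338
CYP2C9: 0.32 × 6 = 1.92
CYP2C8: 0.21 × 5 = 1.05
Other: 0.34 (unchanged)
CL_new/CL_old = 0.0338 + 1.92 + 1.05 + 0.34 = 3.3438.
AUC ∝ 1/CL: fold-change = 1 / 3.3438 = 0.30.

0.30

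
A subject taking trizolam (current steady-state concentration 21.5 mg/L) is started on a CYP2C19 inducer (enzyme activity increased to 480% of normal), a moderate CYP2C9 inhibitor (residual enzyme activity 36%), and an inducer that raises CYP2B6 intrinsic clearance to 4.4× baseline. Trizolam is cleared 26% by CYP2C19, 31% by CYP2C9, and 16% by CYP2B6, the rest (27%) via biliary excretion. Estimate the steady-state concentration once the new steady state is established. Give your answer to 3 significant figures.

9.21 mg/L

The CYP2C19 pathway (26% of clearance) is boosted to 4.8× activity: 0.26 × 4.8 = 1.248.
The CYP2C9 pathway (31% of clearance) drops to 0.36× activity: 0.31 × 0.36 = 0.1116.
The CYP2B6 pathway (16% of clearance) increases to 4.4× activity: 0.16 × 4.4 = 0.704.
The remaining 27% of clearance is unaffected.
CL_new/CL_old = 1.248 + 0.1116 + 0.704 + 0.27 = 2.3336.
Dividing the baseline by the relative clearance: 21.5 / 2.3336 = 9.21 mg/L.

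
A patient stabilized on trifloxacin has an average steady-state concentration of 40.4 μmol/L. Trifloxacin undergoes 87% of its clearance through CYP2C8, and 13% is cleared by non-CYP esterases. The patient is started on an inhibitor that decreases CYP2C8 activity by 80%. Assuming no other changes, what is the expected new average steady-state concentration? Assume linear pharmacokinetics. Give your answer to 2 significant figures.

1.3 × 10² μmol/L

The CYP2C8 pathway (87% of clearance) falls to 0.2× activity: 0.87 × 0.2 = 0.174.
Non-CYP routes (13%) are unchanged.
New clearance relative to baseline: 0.174 + 0.13 = 0.304.
Average steady-state concentration ∝ 1/CL, so new value = 40.4 / 0.304 = 1.3 × 10² μmol/L.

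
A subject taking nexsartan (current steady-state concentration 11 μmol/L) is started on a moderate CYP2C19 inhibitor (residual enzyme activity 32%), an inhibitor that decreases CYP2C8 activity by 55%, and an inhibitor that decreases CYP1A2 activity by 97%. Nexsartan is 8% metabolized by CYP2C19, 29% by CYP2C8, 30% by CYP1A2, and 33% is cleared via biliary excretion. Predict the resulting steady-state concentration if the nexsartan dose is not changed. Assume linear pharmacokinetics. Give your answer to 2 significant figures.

The CYP2C19 pathway (8% of clearance) is reduced to 0.32× activity: 0.08 × 0.32 = 0.0256.
The CYP2C8 pathway (29% of clearance) drops to 0.45× activity: 0.29 × 0.45 = 0.1305.
The CYP1A2 pathway (30% of clearance) falls to 0.03× activity: 0.3 × 0.03 = 0.009.
Non-CYP routes (33%) are unchanged.
CL_new/CL_old = 0.0256 + 0.1305 + 0.009 + 0.33 = 0.4951.
Steady-state concentration ∝ 1/CL: new value = 11 / 0.4951 = 22 μmol/L.

22 μmol/L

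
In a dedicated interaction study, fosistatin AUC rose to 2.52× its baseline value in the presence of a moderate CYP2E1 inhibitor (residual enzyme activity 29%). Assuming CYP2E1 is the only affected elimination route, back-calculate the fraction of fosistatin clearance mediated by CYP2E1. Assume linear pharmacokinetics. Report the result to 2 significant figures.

CL'/CL = 1 / 2.52 = 0.3968
0.29·fm + (1 − fm) = 0.3968
fm = (0.3968 − 1) / (0.29 − 1) = 0.85

0.85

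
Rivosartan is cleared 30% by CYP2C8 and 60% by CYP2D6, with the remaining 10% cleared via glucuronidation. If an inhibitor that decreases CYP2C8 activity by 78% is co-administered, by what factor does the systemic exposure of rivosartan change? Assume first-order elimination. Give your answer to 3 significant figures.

The CYP2C8 pathway (30% of clearance) falls to 0.22× activity: 0.3 × 0.22 = 0.066.
CYP2D6 (60%) and the residual 10% are unaffected.
New clearance relative to baseline: 0.066 + 0.6 + 0.1 = 0.766.
Systemic exposure ratio = CL_old/CL_new = 1 / 0.766 = 1.31.

1.31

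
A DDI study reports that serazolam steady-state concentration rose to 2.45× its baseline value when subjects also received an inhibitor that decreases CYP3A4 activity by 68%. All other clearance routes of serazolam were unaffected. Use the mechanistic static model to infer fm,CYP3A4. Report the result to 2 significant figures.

Call the CYP3A4 fraction fm. After the interaction, CL_new/CL_old = fm × 0.32 + (1 − fm).
Steady-state concentration ratio = 1 / (new CL fraction), so new CL fraction = 1 / 2.45 = 0.4082.
fm × 0.32 + 1 − fm = 0.4082  ⇒  fm × (0.32 − 1) = −0.5918  ⇒  fm = 0.87.

0.87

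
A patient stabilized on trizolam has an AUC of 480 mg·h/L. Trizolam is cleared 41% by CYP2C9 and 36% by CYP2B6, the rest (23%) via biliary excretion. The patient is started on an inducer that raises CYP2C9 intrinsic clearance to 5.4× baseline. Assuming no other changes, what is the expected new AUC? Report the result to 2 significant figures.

1.7 × 10² mg·h/L

The CYP2C9 pathway (41% of clearance) is boosted to 5.4× activity: 0.41 × 5.4 = 2.214.
CYP2B6 (36%) and the residual 23% are unaffected.
New clearance relative to baseline: 2.214 + 0.36 + 0.23 = 2.804.
AUC ∝ 1/CL, so new value = 480 / 2.804 = 1.7 × 10² mg·h/L.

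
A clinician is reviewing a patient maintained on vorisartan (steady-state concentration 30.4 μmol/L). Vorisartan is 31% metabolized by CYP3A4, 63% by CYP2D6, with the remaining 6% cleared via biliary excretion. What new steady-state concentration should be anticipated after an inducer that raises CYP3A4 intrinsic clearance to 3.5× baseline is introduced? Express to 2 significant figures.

The CYP3A4 pathway (31% of clearance) is boosted to 3.5× activity: 0.31 × 3.5 = 1.085.
CYP2D6 (63%) and the residual 6% are unaffected.
Relative clearance = 1.085 + 0.63 + 0.06 = 1.775.
Steady-state concentration ∝ 1/CL, so new value = 30.4 / 1.775 = 17 μmol/L.

17 μmol/L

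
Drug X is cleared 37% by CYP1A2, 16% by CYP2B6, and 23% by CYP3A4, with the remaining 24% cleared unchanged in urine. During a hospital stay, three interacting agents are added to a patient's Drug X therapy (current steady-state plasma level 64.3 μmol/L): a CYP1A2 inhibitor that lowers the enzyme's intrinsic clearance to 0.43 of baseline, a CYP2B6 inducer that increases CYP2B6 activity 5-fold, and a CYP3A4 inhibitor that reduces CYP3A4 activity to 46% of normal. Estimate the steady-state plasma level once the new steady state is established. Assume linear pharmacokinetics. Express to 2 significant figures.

49 μmol/L

CYP1A2: 0.37 × 0.43 = 0.1591
CYP2B6: 0.16 × 5 = 0.8
CYP3A4: 0.23 × 0.46 = 0.1058
Other: 0.24 (unchanged)
CL_new/CL_old = 0.1591 + 0.8 + 0.1058 + 0.24 = 1.3049.
Dividing the baseline by the relative clearance: 64.3 / 1.3049 = 49 μmol/L.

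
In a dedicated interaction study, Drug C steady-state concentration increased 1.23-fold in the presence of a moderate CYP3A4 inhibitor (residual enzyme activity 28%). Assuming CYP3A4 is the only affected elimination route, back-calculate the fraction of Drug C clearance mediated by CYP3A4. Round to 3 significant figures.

0.260

Let fm be the CYP3A4 fraction. New clearance relative to baseline = fm × 0.28 + (1 − fm).
Steady-state concentration ratio = 1 / (new CL fraction), so new CL fraction = 1 / 1.23 = 0.813.
fm × 0.28 + 1 − fm = 0.813  ⇒  fm × (0.28 − 1) = −0.187  ⇒  fm = 0.260.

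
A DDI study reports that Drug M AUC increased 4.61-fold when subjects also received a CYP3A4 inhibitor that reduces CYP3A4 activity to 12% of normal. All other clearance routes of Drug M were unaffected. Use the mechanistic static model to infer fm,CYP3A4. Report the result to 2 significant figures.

0.89

Write x for the fraction cleared via CYP3A4. The observed AUC change means clearance fell to 1/4.61 = 0.2169 of baseline.
Setting x·0.12 + (1 − x) = 0.2169 and solving: x = (0.2169 − 1)/(0.12 − 1) = 0.89.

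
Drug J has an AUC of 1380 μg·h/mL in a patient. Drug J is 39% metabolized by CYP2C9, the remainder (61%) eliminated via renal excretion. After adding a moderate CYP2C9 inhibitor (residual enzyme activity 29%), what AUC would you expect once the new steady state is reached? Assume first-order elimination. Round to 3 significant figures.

CYP2C9: 0.39 × 0.29 = 0.1131
Other: 0.61 (unchanged)
New clearance relative to baseline: 0.1131 + 0.61 = 0.7231.
AUC ∝ 1/CL, so new value = 1380 / 0.7231 = 1.91 × 10³ μg·h/mL.

1.91 × 10³ μg·h/mL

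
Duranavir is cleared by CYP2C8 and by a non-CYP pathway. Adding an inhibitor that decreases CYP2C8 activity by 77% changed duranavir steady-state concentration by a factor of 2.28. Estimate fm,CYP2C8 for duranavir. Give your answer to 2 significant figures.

Write x for the fraction cleared via CYP2C8. The observed steady-state concentration change means clearance fell to 1/2.28 = 0.4386 of baseline.
Setting x·0.23 + (1 − x) = 0.4386 and solving: x = (0.4386 − 1)/(0.23 − 1) = 0.73.

0.73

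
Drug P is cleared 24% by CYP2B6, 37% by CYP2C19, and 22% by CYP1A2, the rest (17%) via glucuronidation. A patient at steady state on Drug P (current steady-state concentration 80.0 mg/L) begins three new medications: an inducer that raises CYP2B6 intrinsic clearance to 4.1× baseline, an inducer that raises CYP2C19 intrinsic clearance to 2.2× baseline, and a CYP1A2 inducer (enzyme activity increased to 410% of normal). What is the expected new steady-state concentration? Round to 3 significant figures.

27.9 mg/L

The CYP2B6 pathway (24% of clearance) increases to 4.1× activity: 0.24 × 4.1 = 0.984.
The CYP2C19 pathway (37% of clearance) is boosted to 2.2× activity: 0.37 × 2.2 = 0.814.
The CYP1A2 pathway (22% of clearance) rises to 4.1× activity: 0.22 × 4.1 = 0.902.
Non-CYP routes (17%) are unchanged.
Relative clearance = 0.984 + 0.814 + 0.902 + 0.17 = 2.87.
New steady-state concentration = 80.0 / 2.87 = 27.9 mg/L (concentration scales inversely with clearance).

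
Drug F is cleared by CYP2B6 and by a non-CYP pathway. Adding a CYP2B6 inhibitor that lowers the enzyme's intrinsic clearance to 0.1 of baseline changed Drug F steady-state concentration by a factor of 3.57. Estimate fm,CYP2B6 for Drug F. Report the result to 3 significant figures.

CL'/CL = 1 / 3.57 = 0.2801
0.1·fm + (1 − fm) = 0.2801
fm = (0.2801 − 1) / (0.1 − 1) = 0.800

0.800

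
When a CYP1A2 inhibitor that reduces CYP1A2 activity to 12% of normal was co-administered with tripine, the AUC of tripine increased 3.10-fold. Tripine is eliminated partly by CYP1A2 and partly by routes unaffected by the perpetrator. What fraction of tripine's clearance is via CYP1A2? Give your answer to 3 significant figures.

0.770

CL'/CL = 1 / 3.10 = 0.3226
0.12·fm + (1 − fm) = 0.3226
fm = (0.3226 − 1) / (0.12 − 1) = 0.770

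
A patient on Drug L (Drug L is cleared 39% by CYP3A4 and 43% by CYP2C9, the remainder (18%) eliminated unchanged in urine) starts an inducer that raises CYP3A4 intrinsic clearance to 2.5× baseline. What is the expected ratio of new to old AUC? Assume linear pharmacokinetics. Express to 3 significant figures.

0.631

The CYP3A4 pathway (39% of clearance) rises to 2.5× activity: 0.39 × 2.5 = 0.975.
CYP2C9 (43%) and the residual 18% are unaffected.
New clearance relative to baseline: 0.975 + 0.43 + 0.18 = 1.585.
AUC ratio = CL_old/CL_new = 1 / 1.585 = 0.631.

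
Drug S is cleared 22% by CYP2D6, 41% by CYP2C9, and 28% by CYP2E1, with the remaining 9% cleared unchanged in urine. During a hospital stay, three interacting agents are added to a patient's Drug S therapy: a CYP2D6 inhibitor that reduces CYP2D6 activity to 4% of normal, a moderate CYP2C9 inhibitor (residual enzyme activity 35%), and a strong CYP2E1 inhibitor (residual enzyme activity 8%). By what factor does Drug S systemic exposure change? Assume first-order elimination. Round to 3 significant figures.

3.78

The CYP2D6 pathway (22% of clearance) is reduced to 0.04× activity: 0.22 × 0.04 = 0.0088.
The CYP2C9 pathway (41% of clearance) falls to 0.35× activity: 0.41 × 0.35 = 0.1435.
The CYP2E1 pathway (28% of clearance) drops to 0.08× activity: 0.28 × 0.08 = 0.0224.
Non-CYP routes (9%) are unchanged.
New clearance relative to baseline: 0.0088 + 0.1435 + 0.0224 + 0.09 = 0.2647.
Systemic exposure ∝ 1/CL: fold-change = 1 / 0.2647 = 3.78.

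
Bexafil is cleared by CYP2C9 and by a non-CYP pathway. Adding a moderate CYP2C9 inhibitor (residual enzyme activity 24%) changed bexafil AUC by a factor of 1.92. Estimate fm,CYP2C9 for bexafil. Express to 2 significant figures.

0.63

Call the CYP2C9 fraction fm. After the interaction, CL_new/CL_old = fm × 0.24 + (1 − fm).
AUC ratio = 1 / (new CL fraction), so new CL fraction = 1 / 1.92 = 0.5208.
fm × 0.24 + 1 − fm = 0.5208  ⇒  fm × (0.24 − 1) = −0.4792  ⇒  fm = 0.63.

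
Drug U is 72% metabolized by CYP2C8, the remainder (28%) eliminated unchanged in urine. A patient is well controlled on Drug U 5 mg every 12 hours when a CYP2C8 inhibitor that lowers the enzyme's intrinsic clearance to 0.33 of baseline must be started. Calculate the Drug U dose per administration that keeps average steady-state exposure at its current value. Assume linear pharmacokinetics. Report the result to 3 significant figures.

The CYP2C8 pathway (72% of clearance) is reduced to 0.33× activity: 0.72 × 0.33 = 0.2376.
The remaining 28% of clearance is unaffected.
CL_new/CL_old = 0.2376 + 0.28 = 0.5176.
Exposure is unchanged when dose changes in proportion to clearance. New dose = 5 mg × 0.5176 = 2.59 mg.

2.59 mg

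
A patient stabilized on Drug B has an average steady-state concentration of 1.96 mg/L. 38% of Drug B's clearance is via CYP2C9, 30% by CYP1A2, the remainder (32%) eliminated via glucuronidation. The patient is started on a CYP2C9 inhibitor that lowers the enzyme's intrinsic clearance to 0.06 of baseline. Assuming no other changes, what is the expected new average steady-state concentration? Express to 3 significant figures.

3.05 mg/L

The CYP2C9 pathway (38% of clearance) falls to 0.06× activity: 0.38 × 0.06 = 0.0228.
CYP1A2 (30%) and the residual 32% are unaffected.
Relative clearance = 0.0228 + 0.3 + 0.32 = 0.6428.
Average steady-state concentration ∝ 1/CL, so new value = 1.96 / 0.6428 = 3.05 mg/L.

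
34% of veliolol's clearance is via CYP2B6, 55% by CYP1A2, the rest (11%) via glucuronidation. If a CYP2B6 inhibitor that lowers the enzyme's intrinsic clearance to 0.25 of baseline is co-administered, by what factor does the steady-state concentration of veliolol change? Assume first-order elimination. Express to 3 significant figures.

1.34

The CYP2B6 pathway (34% of clearance) drops to 0.25× activity: 0.34 × 0.25 = 0.085.
CYP1A2 (55%) and the residual 11% are unaffected.
New clearance relative to baseline: 0.085 + 0.55 + 0.11 = 0.745.
Since steady-state concentration ∝ 1/CL, the ratio is 1 / 0.745 = 1.34.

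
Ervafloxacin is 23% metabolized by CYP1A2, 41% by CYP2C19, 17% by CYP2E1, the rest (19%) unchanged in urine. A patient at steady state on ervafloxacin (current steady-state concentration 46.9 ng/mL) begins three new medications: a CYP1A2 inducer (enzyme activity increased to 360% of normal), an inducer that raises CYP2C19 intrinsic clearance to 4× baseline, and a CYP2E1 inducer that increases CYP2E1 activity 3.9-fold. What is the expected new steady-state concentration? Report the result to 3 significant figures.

14.1 ng/mL

The CYP1A2 pathway (23% of clearance) is boosted to 3.6× activity: 0.23 × 3.6 = 0.828.
The CYP2C19 pathway (41% of clearance) rises to 4× activity: 0.41 × 4 = 1.64.
The CYP2E1 pathway (17% of clearance) rises to 3.9× activity: 0.17 × 3.9 = 0.663.
Non-CYP routes (19%) are unchanged.
New clearance relative to baseline: 0.828 + 1.64 + 0.663 + 0.19 = 3.321.
Dividing the baseline by the relative clearance: 46.9 / 3.321 = 14.1 ng/mL.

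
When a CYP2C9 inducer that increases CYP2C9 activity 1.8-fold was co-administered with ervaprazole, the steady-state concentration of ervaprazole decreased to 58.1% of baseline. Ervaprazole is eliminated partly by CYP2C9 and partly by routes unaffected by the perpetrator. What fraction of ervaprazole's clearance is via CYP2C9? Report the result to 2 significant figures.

Let fm be the CYP2C9 fraction. New clearance relative to baseline = fm × 1.8 + (1 − fm).
Steady-state concentration ratio = 1 / (new CL fraction), so new CL fraction = 1 / 0.581 = 1.721.
fm × 1.8 + 1 − fm = 1.721  ⇒  fm × (1.8 − 1) = 0.7212  ⇒  fm = 0.90.

0.90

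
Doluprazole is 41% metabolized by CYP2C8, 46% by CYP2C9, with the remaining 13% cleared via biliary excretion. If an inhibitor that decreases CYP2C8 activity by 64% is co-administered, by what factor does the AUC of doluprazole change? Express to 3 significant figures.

1.36

The CYP2C8 pathway (41% of clearance) falls to 0.36× activity: 0.41 × 0.36 = 0.1476.
CYP2C9 (46%) and the residual 13% are unaffected.
New clearance relative to baseline: 0.1476 + 0.46 + 0.13 = 0.7376.
AUC ratio = CL_old/CL_new = 1 / 0.7376 = 1.36.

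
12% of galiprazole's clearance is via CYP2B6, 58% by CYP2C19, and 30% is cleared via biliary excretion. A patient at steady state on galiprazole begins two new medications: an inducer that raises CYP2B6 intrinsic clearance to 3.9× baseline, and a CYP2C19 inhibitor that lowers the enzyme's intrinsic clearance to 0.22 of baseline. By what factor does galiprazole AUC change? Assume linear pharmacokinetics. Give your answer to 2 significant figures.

The CYP2B6 pathway (12% of clearance) rises to 3.9× activity: 0.12 × 3.9 = 0.468.
The CYP2C19 pathway (58% of clearance) falls to 0.22× activity: 0.58 × 0.22 = 0.1276.
Non-CYP routes (30%) are unchanged.
CL_new/CL_old = 0.468 + 0.1276 + 0.3 = 0.8956.
AUC ∝ 1/CL: fold-change = 1 / 0.8956 = 1.1.

1.1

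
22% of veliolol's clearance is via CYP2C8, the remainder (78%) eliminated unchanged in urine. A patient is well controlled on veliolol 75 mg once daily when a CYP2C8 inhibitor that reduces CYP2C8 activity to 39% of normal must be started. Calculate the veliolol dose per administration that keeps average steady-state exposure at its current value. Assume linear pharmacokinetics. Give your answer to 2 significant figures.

65 mg

CYP2C8: 0.22 × 0.39 = 0.0858
Other: 0.78 (unchanged)
Relative clearance = 0.0858 + 0.78 = 0.8658.
To maintain the same steady-state level, dose must scale with clearance: new dose = 75 × 0.8658 = 65 mg.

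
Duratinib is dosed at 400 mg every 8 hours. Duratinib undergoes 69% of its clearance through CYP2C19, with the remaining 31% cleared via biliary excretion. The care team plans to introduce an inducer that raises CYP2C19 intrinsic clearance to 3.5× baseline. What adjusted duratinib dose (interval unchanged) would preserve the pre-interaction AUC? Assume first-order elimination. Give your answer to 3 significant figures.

The CYP2C19 pathway (69% of clearance) is boosted to 3.5× activity: 0.69 × 3.5 = 2.415.
Non-CYP routes (31%) are unchanged.
Relative clearance = 2.415 + 0.31 = 2.725.
To maintain the same steady-state level, dose must scale with clearance: new dose = 400 × 2.725 = 1.09 × 10³ mg.

1.09 × 10³ mg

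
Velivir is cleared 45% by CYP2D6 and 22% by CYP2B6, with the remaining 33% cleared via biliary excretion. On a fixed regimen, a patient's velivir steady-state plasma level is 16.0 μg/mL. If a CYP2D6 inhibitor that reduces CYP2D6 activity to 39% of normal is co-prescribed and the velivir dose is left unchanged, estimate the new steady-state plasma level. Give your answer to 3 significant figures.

The CYP2D6 pathway (45% of clearance) is reduced to 0.39× activity: 0.45 × 0.39 = 0.1755.
CYP2B6 (22%) and the residual 33% are unaffected.
Relative clearance = 0.1755 + 0.22 + 0.33 = 0.7255.
Steady-state plasma level ∝ 1/CL, so new value = 16.0 / 0.7255 = 22.1 μg/mL.

22.1 μg/mL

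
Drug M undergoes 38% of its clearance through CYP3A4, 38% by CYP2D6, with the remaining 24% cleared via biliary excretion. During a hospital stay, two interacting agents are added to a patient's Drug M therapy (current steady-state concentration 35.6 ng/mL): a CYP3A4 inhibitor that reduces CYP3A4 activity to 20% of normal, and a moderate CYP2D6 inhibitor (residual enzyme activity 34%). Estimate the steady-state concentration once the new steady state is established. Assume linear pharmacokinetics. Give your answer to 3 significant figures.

80.0 ng/mL

CYP3A4: 0.38 × 0.2 = 0.076
CYP2D6: 0.38 × 0.34 = 0.1292
Other: 0.24 (unchanged)
New clearance relative to baseline: 0.076 + 0.1292 + 0.24 = 0.4452.
Dividing the baseline by the relative clearance: 35.6 / 0.4452 = 80.0 ng/mL.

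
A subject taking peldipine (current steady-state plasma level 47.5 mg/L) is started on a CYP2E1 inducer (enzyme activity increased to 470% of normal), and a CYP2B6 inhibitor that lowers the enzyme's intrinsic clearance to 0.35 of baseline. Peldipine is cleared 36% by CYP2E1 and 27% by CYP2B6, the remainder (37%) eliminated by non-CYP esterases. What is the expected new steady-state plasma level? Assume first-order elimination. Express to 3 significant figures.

22.0 mg/L

CYP2E1: 0.36 × 4.7 = 1.692
CYP2B6: 0.27 × 0.35 = 0.0945
Other: 0.37 (unchanged)
Relative clearance = 1.692 + 0.0945 + 0.37 = 2.1565.
New steady-state plasma level = 47.5 / 2.1565 = 22.0 mg/L (concentration scales inversely with clearance).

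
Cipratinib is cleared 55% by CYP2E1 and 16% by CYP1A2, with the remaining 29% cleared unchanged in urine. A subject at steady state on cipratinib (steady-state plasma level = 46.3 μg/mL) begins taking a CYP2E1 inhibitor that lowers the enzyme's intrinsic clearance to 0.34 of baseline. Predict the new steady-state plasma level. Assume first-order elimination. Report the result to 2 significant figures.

CYP2E1: 0.55 × 0.34 = 0.187
CYP1A2: 0.16 (unchanged)
Other: 0.29 (unchanged)
CL_new/CL_old = 0.187 + 0.16 + 0.29 = 0.637.
With dosing unchanged, steady-state plasma level scales as 1/CL: 46.3 / 0.637 = 73 μg/mL.

73 μg/mL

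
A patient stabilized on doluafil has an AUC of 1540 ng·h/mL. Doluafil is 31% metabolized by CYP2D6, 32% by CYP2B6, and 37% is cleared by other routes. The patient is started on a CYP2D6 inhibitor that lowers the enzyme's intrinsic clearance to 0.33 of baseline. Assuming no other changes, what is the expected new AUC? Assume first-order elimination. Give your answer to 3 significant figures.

1.94 × 10³ ng·h/mL

The CYP2D6 pathway (31% of clearance) falls to 0.33× activity: 0.31 × 0.33 = 0.1023.
CYP2B6 (32%) and the residual 37% are unaffected.
Relative clearance = 0.1023 + 0.32 + 0.37 = 0.7923.
New AUC = baseline ÷ relative clearance = 1540 / 0.7923 = 1.94 × 10³ ng·h/mL.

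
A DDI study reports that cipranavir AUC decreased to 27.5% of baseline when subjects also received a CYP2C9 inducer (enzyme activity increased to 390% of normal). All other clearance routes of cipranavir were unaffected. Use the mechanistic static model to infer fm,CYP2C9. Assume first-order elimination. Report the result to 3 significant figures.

0.909

CL'/CL = 1 / 0.275 = 3.636
3.9·fm + (1 − fm) = 3.636
fm = (3.636 − 1) / (3.9 − 1) = 0.909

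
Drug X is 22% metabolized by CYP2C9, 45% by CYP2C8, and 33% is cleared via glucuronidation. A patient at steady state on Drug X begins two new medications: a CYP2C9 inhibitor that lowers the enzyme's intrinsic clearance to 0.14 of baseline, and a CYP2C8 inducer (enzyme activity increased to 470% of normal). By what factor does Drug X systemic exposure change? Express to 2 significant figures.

CYP2C9: 0.22 × 0.14 = 0.0308
CYP2C8: 0.45 × 4.7 = 2.115
Other: 0.33 (unchanged)
New clearance relative to baseline: 0.0308 + 2.115 + 0.33 = 2.4758.
Because systemic exposure varies inversely with clearance, the combined effect is 1 / 2.4758 = 0.40.

0.40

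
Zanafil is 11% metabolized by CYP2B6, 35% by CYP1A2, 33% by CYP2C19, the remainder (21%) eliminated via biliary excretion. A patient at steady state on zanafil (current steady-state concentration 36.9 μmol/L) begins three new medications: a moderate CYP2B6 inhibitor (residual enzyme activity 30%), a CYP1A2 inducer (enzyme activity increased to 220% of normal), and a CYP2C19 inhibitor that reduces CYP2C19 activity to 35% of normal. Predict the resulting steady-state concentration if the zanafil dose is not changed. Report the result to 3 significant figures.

The CYP2B6 pathway (11% of clearance) falls to 0.3× activity: 0.11 × 0.3 = 0.033.
The CYP1A2 pathway (35% of clearance) is boosted to 2.2× activity: 0.35 × 2.2 = 0.77.
The CYP2C19 pathway (33% of clearance) falls to 0.35× activity: 0.33 × 0.35 = 0.1155.
Non-CYP routes (21%) are unchanged.
New clearance relative to baseline: 0.033 + 0.77 + 0.1155 + 0.21 = 1.1285.
Steady-state concentration ∝ 1/CL: new value = 36.9 / 1.1285 = 32.7 μmol/L.

32.7 μmol/L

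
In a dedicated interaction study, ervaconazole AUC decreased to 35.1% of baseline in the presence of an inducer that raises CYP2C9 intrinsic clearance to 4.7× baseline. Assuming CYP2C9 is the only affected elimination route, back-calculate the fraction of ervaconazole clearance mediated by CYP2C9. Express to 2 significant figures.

CL'/CL = 1 / 0.351 = 2.849
4.7·fm + (1 − fm) = 2.849
fm = (2.849 − 1) / (4.7 − 1) = 0.50

0.50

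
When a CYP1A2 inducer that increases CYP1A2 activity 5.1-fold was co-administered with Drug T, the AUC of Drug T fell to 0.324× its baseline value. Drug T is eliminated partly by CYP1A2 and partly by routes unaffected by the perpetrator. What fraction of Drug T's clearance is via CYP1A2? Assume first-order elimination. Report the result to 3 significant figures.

0.509

Call the CYP1A2 fraction fm. After the interaction, CL_new/CL_old = fm × 5.1 + (1 − fm).
AUC ratio = 1 / (new CL fraction), so new CL fraction = 1 / 0.324 = 3.086.
fm × 5.1 + 1 − fm = 3.086  ⇒  fm × (5.1 − 1) = 2.086  ⇒  fm = 0.509.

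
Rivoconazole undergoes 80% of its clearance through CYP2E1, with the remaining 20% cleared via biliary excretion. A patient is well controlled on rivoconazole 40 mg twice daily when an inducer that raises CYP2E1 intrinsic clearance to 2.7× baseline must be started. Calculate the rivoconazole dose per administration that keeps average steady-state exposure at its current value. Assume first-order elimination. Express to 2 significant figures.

94 mg

CYP2E1: 0.8 × 2.7 = 2.16
Other: 0.2 (unchanged)
Relative clearance = 2.16 + 0.2 = 2.36.
To maintain the same steady-state level, dose must scale with clearance: new dose = 40 × 2.36 = 94 mg.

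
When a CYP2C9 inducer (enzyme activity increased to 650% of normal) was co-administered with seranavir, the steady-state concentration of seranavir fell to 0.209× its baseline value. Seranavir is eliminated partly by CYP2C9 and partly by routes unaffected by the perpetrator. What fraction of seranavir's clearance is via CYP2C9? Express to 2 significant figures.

0.69

CL'/CL = 1 / 0.209 = 4.785
6.5·fm + (1 − fm) = 4.785
fm = (4.785 − 1) / (6.5 − 1) = 0.69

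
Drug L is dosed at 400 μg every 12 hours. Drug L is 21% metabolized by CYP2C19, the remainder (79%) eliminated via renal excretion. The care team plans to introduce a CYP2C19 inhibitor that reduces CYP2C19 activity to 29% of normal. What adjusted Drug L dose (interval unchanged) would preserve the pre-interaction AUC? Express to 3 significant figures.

CYP2C19: 0.21 × 0.29 = 0.0609
Other: 0.79 (unchanged)
CL_new/CL_old = 0.0609 + 0.79 = 0.8509.
To maintain the same steady-state level, dose must scale with clearance: new dose = 400 × 0.8509 = 340 μg.

340 μg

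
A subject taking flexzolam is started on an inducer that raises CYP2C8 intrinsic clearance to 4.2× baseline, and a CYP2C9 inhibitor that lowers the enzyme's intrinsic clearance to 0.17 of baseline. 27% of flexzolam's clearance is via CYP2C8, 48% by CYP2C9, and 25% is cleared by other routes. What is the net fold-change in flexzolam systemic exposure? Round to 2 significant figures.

The CYP2C8 pathway (27% of clearance) rises to 4.2× activity: 0.27 × 4.2 = 1.134.
The CYP2C9 pathway (48% of clearance) is reduced to 0.17× activity: 0.48 × 0.17 = 0.0816.
Non-CYP routes (25%) are unchanged.
New clearance relative to baseline: 1.134 + 0.0816 + 0.25 = 1.4656.
Because systemic exposure varies inversely with clearance, the combined effect is 1 / 1.4656 = 0.68.

0.68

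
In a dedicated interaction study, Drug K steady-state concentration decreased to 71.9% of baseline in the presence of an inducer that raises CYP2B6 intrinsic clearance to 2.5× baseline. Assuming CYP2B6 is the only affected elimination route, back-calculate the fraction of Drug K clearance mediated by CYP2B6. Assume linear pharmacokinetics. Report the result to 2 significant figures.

Let fm be the CYP2B6 fraction. New clearance relative to baseline = fm × 2.5 + (1 − fm).
Steady-state concentration ratio = 1 / (new CL fraction), so new CL fraction = 1 / 0.719 = 1.391.
fm × 2.5 + 1 − fm = 1.391  ⇒  fm × (2.5 − 1) = 0.3908  ⇒  fm = 0.26.

0.26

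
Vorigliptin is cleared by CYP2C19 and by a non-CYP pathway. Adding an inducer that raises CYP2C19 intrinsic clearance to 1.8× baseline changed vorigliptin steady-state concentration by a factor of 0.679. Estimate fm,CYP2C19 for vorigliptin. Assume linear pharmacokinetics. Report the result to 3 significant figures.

0.591

CL'/CL = 1 / 0.679 = 1.473
1.8·fm + (1 − fm) = 1.473
fm = (1.473 − 1) / (1.8 − 1) = 0.591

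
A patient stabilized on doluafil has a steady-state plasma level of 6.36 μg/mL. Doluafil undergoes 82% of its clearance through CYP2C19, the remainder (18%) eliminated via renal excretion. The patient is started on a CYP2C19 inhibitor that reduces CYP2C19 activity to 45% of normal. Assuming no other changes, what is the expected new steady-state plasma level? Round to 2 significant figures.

12 μg/mL

The CYP2C19 pathway (82% of clearance) falls to 0.45× activity: 0.82 × 0.45 = 0.369.
Non-CYP routes (18%) are unchanged.
New clearance relative to baseline: 0.369 + 0.18 = 0.549.
New steady-state plasma level = baseline ÷ relative clearance = 6.36 / 0.549 = 12 μg/mL.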